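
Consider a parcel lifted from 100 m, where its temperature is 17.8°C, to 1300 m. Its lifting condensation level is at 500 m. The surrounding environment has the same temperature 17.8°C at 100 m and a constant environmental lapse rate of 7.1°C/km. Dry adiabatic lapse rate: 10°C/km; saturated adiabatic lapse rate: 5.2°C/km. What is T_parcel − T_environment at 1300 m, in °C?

Parcel:
  From 100 m to 500 m (dry): cools by 10 × 0.4 = 4°C, giving 13.8°C.
  From 500 m to 1300 m (saturated): cools by 5.2 × 0.8 = 4.16°C, giving 9.64°C.
Environment:
  From 100 m to 1300 m (environment): cools by 7.1 × 1.2 = 8.52°C, giving 9.28°C.
T_parcel − T_env = 9.64 − 9.28 = +0.36°C

+0.36°C (parcel warmer than environment)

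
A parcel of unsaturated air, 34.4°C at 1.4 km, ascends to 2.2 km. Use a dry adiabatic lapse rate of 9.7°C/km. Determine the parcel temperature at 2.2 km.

26.64°C

Dry adiabatic to 2200 m: -9.7 × 0.8 km = -7.76°C, so T = 26.64°C.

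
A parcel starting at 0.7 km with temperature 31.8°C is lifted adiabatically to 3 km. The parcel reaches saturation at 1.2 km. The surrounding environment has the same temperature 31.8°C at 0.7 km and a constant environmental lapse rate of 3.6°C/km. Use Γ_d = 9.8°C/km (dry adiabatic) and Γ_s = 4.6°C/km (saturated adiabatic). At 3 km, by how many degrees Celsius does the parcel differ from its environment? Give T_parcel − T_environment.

Parcel:
  700–1200 m, dry: Δz = 0.5 km ⇒ ΔT = -4.9°C; T = 26.9°C
  1200–3000 m, saturated: Δz = 1.8 km ⇒ ΔT = -8.28°C; T = 18.62°C
Environment:
  700–3000 m, environment: Δz = 2.3 km ⇒ ΔT = -8.28°C; T = 23.52°C
T_parcel − T_env = 18.62 − 23.52 = -4.9°C

-4.9°C (parcel cooler than environment)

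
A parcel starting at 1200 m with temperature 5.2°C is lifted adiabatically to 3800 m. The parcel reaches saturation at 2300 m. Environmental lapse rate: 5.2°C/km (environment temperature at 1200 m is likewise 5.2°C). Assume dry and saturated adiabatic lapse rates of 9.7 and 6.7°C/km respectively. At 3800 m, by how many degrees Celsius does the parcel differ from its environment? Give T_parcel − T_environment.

-7.2°C (parcel cooler than environment)

Parcel:
  From 1200 m to 2300 m (dry): cools by 9.7 × 1.1 = 10.67°C, giving -5.47°C.
  From 2300 m to 3800 m (saturated): cools by 6.7 × 1.5 = 10.05°C, giving -15.52°C.
Environment:
  From 1200 m to 3800 m (environment): cools by 5.2 × 2.6 = 13.52°C, giving -8.32°C.
T_parcel − T_env = -15.52 − (-8.32) = -7.2°C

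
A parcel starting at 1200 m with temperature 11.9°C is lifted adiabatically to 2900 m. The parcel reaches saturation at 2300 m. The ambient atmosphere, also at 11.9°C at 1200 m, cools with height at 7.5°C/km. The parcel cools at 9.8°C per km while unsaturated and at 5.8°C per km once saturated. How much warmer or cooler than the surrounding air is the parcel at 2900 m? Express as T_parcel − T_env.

-1.51°C (parcel cooler than environment)

Parcel:
  1200–2300 m, dry: Δz = 1.1 km ⇒ ΔT = -10.78°C; T = 1.12°C
  2300–2900 m, saturated: Δz = 0.6 km ⇒ ΔT = -3.48°C; T = -2.36°C
Environment:
  1200–2900 m, environment: Δz = 1.7 km ⇒ ΔT = -12.75°C; T = -0.85°C
T_parcel − T_env = -2.36 − (-0.85) = -1.51°C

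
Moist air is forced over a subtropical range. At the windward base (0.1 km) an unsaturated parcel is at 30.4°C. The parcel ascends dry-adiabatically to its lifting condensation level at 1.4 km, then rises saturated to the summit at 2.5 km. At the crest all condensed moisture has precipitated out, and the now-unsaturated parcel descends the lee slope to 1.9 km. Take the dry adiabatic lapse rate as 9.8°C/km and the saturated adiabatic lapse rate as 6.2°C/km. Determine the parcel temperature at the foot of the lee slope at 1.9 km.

100–1400 m, dry: Δz = 1.3 km ⇒ ΔT = -12.74°C; T = 17.66°C
1400–2500 m, saturated: Δz = 1.1 km ⇒ ΔT = -6.82°C; T = 10.84°C
2500–1900 m, dry descent: Δz = 0.6 km ⇒ ΔT = +5.88°C; T = 16.72°C

16.72°C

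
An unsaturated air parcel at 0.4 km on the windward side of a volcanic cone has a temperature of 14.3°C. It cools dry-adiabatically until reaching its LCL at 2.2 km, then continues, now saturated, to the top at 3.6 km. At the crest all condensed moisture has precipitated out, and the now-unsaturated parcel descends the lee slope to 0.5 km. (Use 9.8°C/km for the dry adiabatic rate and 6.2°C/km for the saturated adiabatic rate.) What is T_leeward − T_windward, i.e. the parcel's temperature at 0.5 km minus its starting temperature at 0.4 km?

From 400 m to 2200 m (dry): cools by 9.8 × 1.8 = 17.64°C, giving -3.34°C.
From 2200 m to 3600 m (saturated): cools by 6.2 × 1.4 = 8.68°C, giving -12.02°C.
From 3600 m to 500 m (dry descent): warms by 9.8 × 3.1 = 30.38°C, giving 18.36°C.
Net change vs windward start: 18.36 − 14.3 = +4.06°C

+4.06°C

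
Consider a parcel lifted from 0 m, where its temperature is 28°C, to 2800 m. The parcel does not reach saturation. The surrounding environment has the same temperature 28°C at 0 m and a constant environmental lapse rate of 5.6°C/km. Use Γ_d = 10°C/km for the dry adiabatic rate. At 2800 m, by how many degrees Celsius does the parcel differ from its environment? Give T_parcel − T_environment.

-12.32°C (parcel cooler than environment)

Parcel:
  0–2800 m, dry: Δz = 2.8 km ⇒ ΔT = -28°C; T = 0°C
Environment:
  0–2800 m, environment: Δz = 2.8 km ⇒ ΔT = -15.68°C; T = 12.32°C
T_parcel − T_env = 0 − 12.32 = -12.32°C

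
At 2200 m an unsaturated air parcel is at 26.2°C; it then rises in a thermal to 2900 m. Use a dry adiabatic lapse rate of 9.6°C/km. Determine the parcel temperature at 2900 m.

19.48°C

Dry adiabatic to 2900 m: -9.6 × 0.7 km = -6.72°C, so T = 19.48°C.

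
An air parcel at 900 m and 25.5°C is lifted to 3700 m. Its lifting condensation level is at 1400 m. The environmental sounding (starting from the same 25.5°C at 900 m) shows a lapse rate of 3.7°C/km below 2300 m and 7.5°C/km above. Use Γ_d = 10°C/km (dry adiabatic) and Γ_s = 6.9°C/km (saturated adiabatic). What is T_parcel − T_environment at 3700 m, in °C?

-5.19°C (parcel cooler than environment)

Parcel:
  From 900 m to 1400 m (dry): cools by 10 × 0.5 = 5°C, giving 20.5°C.
  From 1400 m to 3700 m (saturated): cools by 6.9 × 2.3 = 15.87°C, giving 4.63°C.
Environment:
  From 900 m to 2300 m (environment, lower layer): cools by 3.7 × 1.4 = 5.18°C, giving 20.32°C.
  From 2300 m to 3700 m (environment, upper layer): cools by 7.5 × 1.4 = 10.5°C, giving 9.82°C.
T_parcel − T_env = 4.63 − 9.82 = -5.19°C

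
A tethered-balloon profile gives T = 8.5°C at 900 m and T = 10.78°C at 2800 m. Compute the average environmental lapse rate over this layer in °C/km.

Γ = −ΔT/Δz = (8.5 − 10.78) / (2800 − 900) m
  = -2.28°C / 1.9 km = -1.2°C/km

-1.2°C/km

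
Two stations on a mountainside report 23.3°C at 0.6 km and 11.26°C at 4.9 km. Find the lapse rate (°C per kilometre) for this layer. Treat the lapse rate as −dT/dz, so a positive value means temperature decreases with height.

Γ = −ΔT/Δz = (23.3 − 11.26) / (4900 − 600) m
  = 12.04°C / 4.3 km = 2.8°C/km

2.8°C/km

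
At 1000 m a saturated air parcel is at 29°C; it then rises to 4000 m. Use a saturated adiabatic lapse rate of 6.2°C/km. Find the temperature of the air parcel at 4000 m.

1000–4000 m, saturated adiabatic: Δz = 3 km ⇒ ΔT = -18.6°C; T = 10.4°C

10.4°C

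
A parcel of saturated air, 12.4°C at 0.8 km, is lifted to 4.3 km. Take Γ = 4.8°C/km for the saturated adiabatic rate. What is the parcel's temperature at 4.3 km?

Saturated adiabatic to 4300 m: -4.8 × 3.5 km = -16.8°C, so T = -4.4°C.

-4.4°C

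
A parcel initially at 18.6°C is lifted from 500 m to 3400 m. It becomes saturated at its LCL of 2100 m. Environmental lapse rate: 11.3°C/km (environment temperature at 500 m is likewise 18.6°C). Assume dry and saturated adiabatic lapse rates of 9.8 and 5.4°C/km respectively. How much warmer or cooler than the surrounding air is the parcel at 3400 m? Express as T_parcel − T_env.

+10.07°C (parcel warmer than environment)

Parcel:
  From 500 m to 2100 m (dry): cools by 9.8 × 1.6 = 15.68°C, giving 2.92°C.
  From 2100 m to 3400 m (saturated): cools by 5.4 × 1.3 = 7.02°C, giving -4.1°C.
Environment:
  From 500 m to 3400 m (environment): cools by 11.3 × 2.9 = 32.77°C, giving -14.17°C.
T_parcel − T_env = -4.1 − (-14.17) = +10.07°C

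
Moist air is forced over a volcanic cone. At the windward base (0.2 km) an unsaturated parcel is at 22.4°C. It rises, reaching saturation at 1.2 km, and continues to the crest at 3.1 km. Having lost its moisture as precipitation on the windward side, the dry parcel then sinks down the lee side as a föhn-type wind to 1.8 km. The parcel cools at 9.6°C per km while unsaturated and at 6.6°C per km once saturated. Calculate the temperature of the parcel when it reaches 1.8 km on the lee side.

200–1200 m, dry: Δz = 1 km ⇒ ΔT = -9.6°C; T = 12.8°C
1200–3100 m, saturated: Δz = 1.9 km ⇒ ΔT = -12.54°C; T = 0.26°C
3100–1800 m, dry descent: Δz = 1.3 km ⇒ ΔT = +12.48°C; T = 12.74°C

12.74°C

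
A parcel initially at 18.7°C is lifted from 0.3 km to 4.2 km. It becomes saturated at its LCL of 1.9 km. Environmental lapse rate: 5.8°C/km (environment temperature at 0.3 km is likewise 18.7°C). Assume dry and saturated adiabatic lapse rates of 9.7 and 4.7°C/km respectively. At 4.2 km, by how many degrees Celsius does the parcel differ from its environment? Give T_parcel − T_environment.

-3.71°C (parcel cooler than environment)

Parcel:
  Dry to 1900 m: -9.7 × 1.6 km = -15.52°C, so T = 3.18°C.
  Saturated to 4200 m: -4.7 × 2.3 km = -10.81°C, so T = -7.63°C.
Environment:
  Environment to 4200 m: -5.8 × 3.9 km = -22.62°C, so T = -3.92°C.
T_parcel − T_env = -7.63 − (-3.92) = -3.71°C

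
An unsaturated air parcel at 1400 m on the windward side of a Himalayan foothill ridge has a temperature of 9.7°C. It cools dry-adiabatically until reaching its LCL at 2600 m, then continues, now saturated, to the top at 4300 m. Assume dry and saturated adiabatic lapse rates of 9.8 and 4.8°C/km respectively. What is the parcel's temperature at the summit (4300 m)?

-10.22°C

From 1400 m to 2600 m (dry): cools by 9.8 × 1.2 = 11.76°C, giving -2.06°C.
From 2600 m to 4300 m (saturated): cools by 4.8 × 1.7 = 8.16°C, giving -10.22°C.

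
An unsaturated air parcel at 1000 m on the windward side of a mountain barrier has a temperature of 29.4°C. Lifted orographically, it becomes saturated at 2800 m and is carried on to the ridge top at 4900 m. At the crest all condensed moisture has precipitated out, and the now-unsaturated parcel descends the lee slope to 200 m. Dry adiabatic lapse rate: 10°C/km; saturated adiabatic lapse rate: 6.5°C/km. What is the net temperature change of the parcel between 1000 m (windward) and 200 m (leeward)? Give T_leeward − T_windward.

+15.35°C

1000–2800 m, dry: Δz = 1.8 km ⇒ ΔT = -18°C; T = 11.4°C
2800–4900 m, saturated: Δz = 2.1 km ⇒ ΔT = -13.65°C; T = -2.25°C
4900–200 m, dry descent: Δz = 4.7 km ⇒ ΔT = +47°C; T = 44.75°C
Net change vs windward start: 44.75 − 29.4 = +15.35°C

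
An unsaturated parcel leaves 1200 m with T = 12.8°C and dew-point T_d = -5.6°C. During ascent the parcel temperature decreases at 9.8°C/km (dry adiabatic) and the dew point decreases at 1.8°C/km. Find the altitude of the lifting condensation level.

3500 m

T and T_d converge at 9.8 − 1.8 = 8°C per km
Height above start = (12.8 − (-5.6)) / 8 = 2.3 km
LCL altitude = 1200 m + 2300 m = 3500 m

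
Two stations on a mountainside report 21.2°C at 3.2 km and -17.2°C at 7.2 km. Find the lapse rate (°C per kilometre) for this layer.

Γ = −ΔT/Δz = (21.2 − (-17.2)) / (7200 − 3200) m
  = 38.4°C / 4 km = 9.6°C/km

9.6°C/km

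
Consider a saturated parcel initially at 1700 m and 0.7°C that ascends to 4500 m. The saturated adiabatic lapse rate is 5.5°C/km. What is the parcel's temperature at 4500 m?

1700 → 4500 m (saturated adiabatic, 5.5°C/km): ΔT = -5.5 × 2.8 = -15.4°C → T = -14.7°C

-14.7°C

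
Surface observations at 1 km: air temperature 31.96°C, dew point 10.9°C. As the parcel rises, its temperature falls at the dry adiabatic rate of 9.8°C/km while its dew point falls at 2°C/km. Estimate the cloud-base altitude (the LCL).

T and T_d converge at 9.8 − 2 = 7.8°C per km
Height above start = (31.96 − 10.9) / 7.8 = 2.7 km
LCL altitude = 1000 m + 2700 m = 3700 m

3.7 km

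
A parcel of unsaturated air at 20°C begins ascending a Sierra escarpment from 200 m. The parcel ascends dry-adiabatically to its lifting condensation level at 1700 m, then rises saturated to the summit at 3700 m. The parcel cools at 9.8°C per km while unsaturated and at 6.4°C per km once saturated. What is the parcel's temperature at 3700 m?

Dry to 1700 m: -9.8 × 1.5 km = -14.7°C, so T = 5.3°C.
Saturated to 3700 m: -6.4 × 2 km = -12.8°C, so T = -7.5°C.

-7.5°C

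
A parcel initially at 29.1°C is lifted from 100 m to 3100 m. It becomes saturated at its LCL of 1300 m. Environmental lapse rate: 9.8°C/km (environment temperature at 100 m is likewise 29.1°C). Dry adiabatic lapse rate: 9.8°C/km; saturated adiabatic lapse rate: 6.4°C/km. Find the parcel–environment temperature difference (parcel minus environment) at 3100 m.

Parcel:
  Dry to 1300 m: -9.8 × 1.2 km = -11.76°C, so T = 17.34°C.
  Saturated to 3100 m: -6.4 × 1.8 km = -11.52°C, so T = 5.82°C.
Environment:
  Environment to 3100 m: -9.8 × 3 km = -29.4°C, so T = -0.3°C.
T_parcel − T_env = 5.82 − (-0.3) = +6.12°C

+6.12°C (parcel warmer than environment)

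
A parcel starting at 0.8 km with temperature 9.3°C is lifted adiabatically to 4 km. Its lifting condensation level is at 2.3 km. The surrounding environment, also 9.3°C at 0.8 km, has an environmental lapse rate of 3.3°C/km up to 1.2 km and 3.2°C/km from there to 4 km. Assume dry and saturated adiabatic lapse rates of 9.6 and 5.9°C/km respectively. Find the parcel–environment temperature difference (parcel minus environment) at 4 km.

-14.15°C (parcel cooler than environment)

Parcel:
  From 800 m to 2300 m (dry): cools by 9.6 × 1.5 = 14.4°C, giving -5.1°C.
  From 2300 m to 4000 m (saturated): cools by 5.9 × 1.7 = 10.03°C, giving -15.13°C.
Environment:
  From 800 m to 1200 m (environment, lower layer): cools by 3.3 × 0.4 = 1.32°C, giving 7.98°C.
  From 1200 m to 4000 m (environment, upper layer): cools by 3.2 × 2.8 = 8.96°C, giving -0.98°C.
T_parcel − T_env = -15.13 − (-0.98) = -14.15°C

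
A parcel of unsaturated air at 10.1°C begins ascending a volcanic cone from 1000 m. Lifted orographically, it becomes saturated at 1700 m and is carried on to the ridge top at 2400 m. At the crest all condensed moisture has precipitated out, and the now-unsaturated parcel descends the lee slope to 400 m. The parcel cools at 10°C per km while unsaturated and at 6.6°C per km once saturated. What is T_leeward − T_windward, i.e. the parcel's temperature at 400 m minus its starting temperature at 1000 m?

1000 → 1700 m (dry, 10°C/km): ΔT = -10 × 0.7 = -7°C → T = 3.1°C
1700 → 2400 m (saturated, 6.6°C/km): ΔT = -6.6 × 0.7 = -4.62°C → T = -1.52°C
2400 → 400 m (dry descent, 10°C/km): ΔT = +10 × 2 = +20°C → T = 18.48°C
Net change vs windward start: 18.48 − 10.1 = +8.38°C

+8.38°C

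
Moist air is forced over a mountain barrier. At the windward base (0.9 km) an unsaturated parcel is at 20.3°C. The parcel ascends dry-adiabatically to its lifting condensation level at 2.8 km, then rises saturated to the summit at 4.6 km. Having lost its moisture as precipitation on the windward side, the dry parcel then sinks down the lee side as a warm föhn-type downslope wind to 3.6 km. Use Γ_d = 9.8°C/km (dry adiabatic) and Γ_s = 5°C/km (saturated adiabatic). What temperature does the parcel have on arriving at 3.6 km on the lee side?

Dry to 2800 m: -9.8 × 1.9 km = -18.62°C, so T = 1.68°C.
Saturated to 4600 m: -5 × 1.8 km = -9°C, so T = -7.32°C.
Dry descent to 3600 m: +9.8 × 1 km = +9.8°C, so T = 2.48°C.

2.48°C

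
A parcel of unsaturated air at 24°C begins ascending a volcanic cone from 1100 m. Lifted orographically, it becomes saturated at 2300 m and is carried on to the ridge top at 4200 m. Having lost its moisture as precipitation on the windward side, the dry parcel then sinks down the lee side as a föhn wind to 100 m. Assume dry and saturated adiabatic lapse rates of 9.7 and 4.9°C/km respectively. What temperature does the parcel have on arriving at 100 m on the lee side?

1100–2300 m, dry: Δz = 1.2 km ⇒ ΔT = -11.64°C; T = 12.36°C
2300–4200 m, saturated: Δz = 1.9 km ⇒ ΔT = -9.31°C; T = 3.05°C
4200–100 m, dry descent: Δz = 4.1 km ⇒ ΔT = +39.77°C; T = 42.82°C

42.82°C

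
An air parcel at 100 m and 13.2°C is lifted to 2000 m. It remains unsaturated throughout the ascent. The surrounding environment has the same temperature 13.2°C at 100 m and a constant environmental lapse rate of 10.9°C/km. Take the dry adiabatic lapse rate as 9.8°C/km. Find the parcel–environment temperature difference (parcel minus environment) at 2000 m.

Parcel:
  100 → 2000 m (dry, 9.8°C/km): ΔT = -9.8 × 1.9 = -18.62°C → T = -5.42°C
Environment:
  100 → 2000 m (environment, 10.9°C/km): ΔT = -10.9 × 1.9 = -20.71°C → T = -7.51°C
T_parcel − T_env = -5.42 − (-7.51) = +2.09°C

+2.09°C (parcel warmer than environment)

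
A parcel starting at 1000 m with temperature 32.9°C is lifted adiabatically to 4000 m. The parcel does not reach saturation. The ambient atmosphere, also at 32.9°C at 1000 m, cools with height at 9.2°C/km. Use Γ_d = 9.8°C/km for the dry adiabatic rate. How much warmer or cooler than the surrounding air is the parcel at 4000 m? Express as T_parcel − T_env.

Parcel:
  Dry to 4000 m: -9.8 × 3 km = -29.4°C, so T = 3.5°C.
Environment:
  Environment to 4000 m: -9.2 × 3 km = -27.6°C, so T = 5.3°C.
T_parcel − T_env = 3.5 − 5.3 = -1.8°C

-1.8°C (parcel cooler than environment)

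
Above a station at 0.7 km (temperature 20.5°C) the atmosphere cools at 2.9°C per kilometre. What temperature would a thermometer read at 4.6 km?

Environmental to 4600 m: -2.9 × 3.9 km = -11.31°C, so T = 9.19°C.

9.19°C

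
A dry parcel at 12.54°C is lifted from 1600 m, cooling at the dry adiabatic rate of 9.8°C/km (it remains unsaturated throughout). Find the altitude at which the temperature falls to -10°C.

Height above start = (12.54 − (-10)) / 9.8 = 2.3 km
Altitude = 1600 m + 2300 m = 3900 m

3900 m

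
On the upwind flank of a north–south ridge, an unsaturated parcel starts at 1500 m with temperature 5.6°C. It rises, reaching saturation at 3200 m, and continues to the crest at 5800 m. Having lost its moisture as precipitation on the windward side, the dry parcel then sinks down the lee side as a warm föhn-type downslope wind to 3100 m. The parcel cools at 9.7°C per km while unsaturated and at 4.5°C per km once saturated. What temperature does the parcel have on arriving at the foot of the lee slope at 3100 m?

1500 → 3200 m (dry, 9.7°C/km): ΔT = -9.7 × 1.7 = -16.49°C → T = -10.89°C
3200 → 5800 m (saturated, 4.5°C/km): ΔT = -4.5 × 2.6 = -11.7°C → T = -22.59°C
5800 → 3100 m (dry descent, 9.7°C/km): ΔT = +9.7 × 2.7 = +26.19°C → T = 3.6°C

3.6°C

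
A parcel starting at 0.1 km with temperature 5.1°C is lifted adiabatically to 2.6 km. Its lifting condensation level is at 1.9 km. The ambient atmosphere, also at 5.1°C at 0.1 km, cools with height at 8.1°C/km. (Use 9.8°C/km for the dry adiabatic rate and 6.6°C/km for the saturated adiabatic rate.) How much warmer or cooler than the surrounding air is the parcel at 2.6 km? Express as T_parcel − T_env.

Parcel:
  Dry to 1900 m: -9.8 × 1.8 km = -17.64°C, so T = -12.54°C.
  Saturated to 2600 m: -6.6 × 0.7 km = -4.62°C, so T = -17.16°C.
Environment:
  Environment to 2600 m: -8.1 × 2.5 km = -20.25°C, so T = -15.15°C.
T_parcel − T_env = -17.16 − (-15.15) = -2.01°C

-2.01°C (parcel cooler than environment)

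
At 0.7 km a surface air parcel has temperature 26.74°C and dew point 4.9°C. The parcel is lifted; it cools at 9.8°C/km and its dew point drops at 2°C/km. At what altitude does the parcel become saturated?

3.5 km

T and T_d converge at 9.8 − 2 = 7.8°C per km
Height above start = (26.74 − 4.9) / 7.8 = 2.8 km
LCL altitude = 700 m + 2800 m = 3500 m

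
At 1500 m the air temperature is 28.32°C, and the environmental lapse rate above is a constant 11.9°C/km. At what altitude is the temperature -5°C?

Height above start = (28.32 − (-5)) / 11.9 = 2.8 km
Altitude = 1500 m + 2800 m = 4300 m

4300 m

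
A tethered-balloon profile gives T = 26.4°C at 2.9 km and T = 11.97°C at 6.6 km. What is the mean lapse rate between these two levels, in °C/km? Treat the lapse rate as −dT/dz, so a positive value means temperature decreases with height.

Γ = −ΔT/Δz = (26.4 − 11.97) / (6600 − 2900) m
  = 14.43°C / 3.7 km = 3.9°C/km

3.9°C/km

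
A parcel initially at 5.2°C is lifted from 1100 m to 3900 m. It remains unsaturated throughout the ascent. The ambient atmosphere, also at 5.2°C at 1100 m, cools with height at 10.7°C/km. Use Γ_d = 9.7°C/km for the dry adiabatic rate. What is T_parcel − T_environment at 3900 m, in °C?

Parcel:
  From 1100 m to 3900 m (dry): cools by 9.7 × 2.8 = 27.16°C, giving -21.96°C.
Environment:
  From 1100 m to 3900 m (environment): cools by 10.7 × 2.8 = 29.96°C, giving -24.76°C.
T_parcel − T_env = -21.96 − (-24.76) = +2.8°C

+2.8°C (parcel warmer than environment)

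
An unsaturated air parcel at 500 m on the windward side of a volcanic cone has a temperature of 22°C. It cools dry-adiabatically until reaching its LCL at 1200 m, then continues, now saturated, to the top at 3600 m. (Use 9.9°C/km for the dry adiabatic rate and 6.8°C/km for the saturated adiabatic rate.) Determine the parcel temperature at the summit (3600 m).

-1.25°C

500–1200 m, dry: Δz = 0.7 km ⇒ ΔT = -6.93°C; T = 15.07°C
1200–3600 m, saturated: Δz = 2.4 km ⇒ ΔT = -16.32°C; T = -1.25°C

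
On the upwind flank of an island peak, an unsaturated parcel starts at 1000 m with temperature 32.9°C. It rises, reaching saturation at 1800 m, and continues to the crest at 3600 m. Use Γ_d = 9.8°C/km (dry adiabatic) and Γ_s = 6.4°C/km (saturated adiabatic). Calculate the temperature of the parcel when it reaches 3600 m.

13.54°C

1000 → 1800 m (dry, 9.8°C/km): ΔT = -9.8 × 0.8 = -7.84°C → T = 25.06°C
1800 → 3600 m (saturated, 6.4°C/km): ΔT = -6.4 × 1.8 = -11.52°C → T = 13.54°C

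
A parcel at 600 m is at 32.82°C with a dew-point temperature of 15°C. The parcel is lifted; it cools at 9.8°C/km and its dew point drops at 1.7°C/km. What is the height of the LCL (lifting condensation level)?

T and T_d converge at 9.8 − 1.7 = 8.1°C per km
Height above start = (32.82 − 15) / 8.1 = 2.2 km
LCL altitude = 600 m + 2200 m = 2800 m

2800 m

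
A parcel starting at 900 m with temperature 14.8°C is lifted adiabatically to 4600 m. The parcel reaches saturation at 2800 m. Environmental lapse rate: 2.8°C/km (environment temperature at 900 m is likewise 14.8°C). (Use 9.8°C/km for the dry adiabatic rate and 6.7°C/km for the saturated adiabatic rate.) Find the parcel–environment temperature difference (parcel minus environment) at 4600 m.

Parcel:
  900–2800 m, dry: Δz = 1.9 km ⇒ ΔT = -18.62°C; T = -3.82°C
  2800–4600 m, saturated: Δz = 1.8 km ⇒ ΔT = -12.06°C; T = -15.88°C
Environment:
  900–4600 m, environment: Δz = 3.7 km ⇒ ΔT = -10.36°C; T = 4.44°C
T_parcel − T_env = -15.88 − 4.44 = -20.32°C

-20.32°C (parcel cooler than environment)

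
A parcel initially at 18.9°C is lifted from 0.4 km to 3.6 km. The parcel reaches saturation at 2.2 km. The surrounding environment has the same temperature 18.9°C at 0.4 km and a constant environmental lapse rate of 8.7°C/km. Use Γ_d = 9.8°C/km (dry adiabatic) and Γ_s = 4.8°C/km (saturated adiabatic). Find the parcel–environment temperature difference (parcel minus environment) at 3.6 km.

Parcel:
  Dry to 2200 m: -9.8 × 1.8 km = -17.64°C, so T = 1.26°C.
  Saturated to 3600 m: -4.8 × 1.4 km = -6.72°C, so T = -5.46°C.
Environment:
  Environment to 3600 m: -8.7 × 3.2 km = -27.84°C, so T = -8.94°C.
T_parcel − T_env = -5.46 − (-8.94) = +3.48°C

+3.48°C (parcel warmer than environment)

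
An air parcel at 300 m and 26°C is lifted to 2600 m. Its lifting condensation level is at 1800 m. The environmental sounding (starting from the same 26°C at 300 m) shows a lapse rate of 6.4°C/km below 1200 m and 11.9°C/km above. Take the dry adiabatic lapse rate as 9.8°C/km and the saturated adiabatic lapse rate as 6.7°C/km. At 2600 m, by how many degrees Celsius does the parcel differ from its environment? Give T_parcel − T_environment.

+2.36°C (parcel warmer than environment)

Parcel:
  From 300 m to 1800 m (dry): cools by 9.8 × 1.5 = 14.7°C, giving 11.3°C.
  From 1800 m to 2600 m (saturated): cools by 6.7 × 0.8 = 5.36°C, giving 5.94°C.
Environment:
  From 300 m to 1200 m (environment, lower layer): cools by 6.4 × 0.9 = 5.76°C, giving 20.24°C.
  From 1200 m to 2600 m (environment, upper layer): cools by 11.9 × 1.4 = 16.66°C, giving 3.58°C.
T_parcel − T_env = 5.94 − 3.58 = +2.36°C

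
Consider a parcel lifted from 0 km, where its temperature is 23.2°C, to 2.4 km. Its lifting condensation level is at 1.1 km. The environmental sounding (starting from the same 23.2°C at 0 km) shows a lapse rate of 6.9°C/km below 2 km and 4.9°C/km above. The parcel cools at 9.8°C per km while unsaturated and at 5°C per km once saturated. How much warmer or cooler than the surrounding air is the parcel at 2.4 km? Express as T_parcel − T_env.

-1.52°C (parcel cooler than environment)

Parcel:
  From 0 m to 1100 m (dry): cools by 9.8 × 1.1 = 10.78°C, giving 12.42°C.
  From 1100 m to 2400 m (saturated): cools by 5 × 1.3 = 6.5°C, giving 5.92°C.
Environment:
  From 0 m to 2000 m (environment, lower layer): cools by 6.9 × 2 = 13.8°C, giving 9.4°C.
  From 2000 m to 2400 m (environment, upper layer): cools by 4.9 × 0.4 = 1.96°C, giving 7.44°C.
T_parcel − T_env = 5.92 − 7.44 = -1.52°C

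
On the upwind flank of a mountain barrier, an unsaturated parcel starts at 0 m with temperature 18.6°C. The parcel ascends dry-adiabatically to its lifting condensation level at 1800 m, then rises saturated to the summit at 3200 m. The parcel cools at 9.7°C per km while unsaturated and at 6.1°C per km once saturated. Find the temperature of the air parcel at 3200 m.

0–1800 m, dry: Δz = 1.8 km ⇒ ΔT = -17.46°C; T = 1.14°C
1800–3200 m, saturated: Δz = 1.4 km ⇒ ΔT = -8.54°C; T = -7.4°C

-7.4°C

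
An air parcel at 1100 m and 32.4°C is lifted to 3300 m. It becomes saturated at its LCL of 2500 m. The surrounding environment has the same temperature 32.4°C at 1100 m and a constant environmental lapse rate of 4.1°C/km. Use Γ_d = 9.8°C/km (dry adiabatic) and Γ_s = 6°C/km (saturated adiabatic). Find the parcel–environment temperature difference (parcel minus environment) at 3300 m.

Parcel:
  Dry to 2500 m: -9.8 × 1.4 km = -13.72°C, so T = 18.68°C.
  Saturated to 3300 m: -6 × 0.8 km = -4.8°C, so T = 13.88°C.
Environment:
  Environment to 3300 m: -4.1 × 2.2 km = -9.02°C, so T = 23.38°C.
T_parcel − T_env = 13.88 − 23.38 = -9.5°C

-9.5°C (parcel cooler than environment)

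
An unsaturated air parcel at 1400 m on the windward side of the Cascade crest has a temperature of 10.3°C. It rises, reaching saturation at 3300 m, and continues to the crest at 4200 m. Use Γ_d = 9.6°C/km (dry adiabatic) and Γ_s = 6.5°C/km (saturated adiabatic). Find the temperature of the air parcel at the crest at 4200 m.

Dry to 3300 m: -9.6 × 1.9 km = -18.24°C, so T = -7.94°C.
Saturated to 4200 m: -6.5 × 0.9 km = -5.85°C, so T = -13.79°C.

-13.79°C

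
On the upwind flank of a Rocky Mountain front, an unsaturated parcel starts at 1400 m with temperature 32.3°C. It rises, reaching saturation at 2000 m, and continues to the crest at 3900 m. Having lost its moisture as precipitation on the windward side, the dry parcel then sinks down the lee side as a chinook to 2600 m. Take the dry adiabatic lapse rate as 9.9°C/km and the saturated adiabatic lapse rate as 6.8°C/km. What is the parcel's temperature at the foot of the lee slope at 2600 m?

26.31°C

1400–2000 m, dry: Δz = 0.6 km ⇒ ΔT = -5.94°C; T = 26.36°C
2000–3900 m, saturated: Δz = 1.9 km ⇒ ΔT = -12.92°C; T = 13.44°C
3900–2600 m, dry descent: Δz = 1.3 km ⇒ ΔT = +12.87°C; T = 26.31°C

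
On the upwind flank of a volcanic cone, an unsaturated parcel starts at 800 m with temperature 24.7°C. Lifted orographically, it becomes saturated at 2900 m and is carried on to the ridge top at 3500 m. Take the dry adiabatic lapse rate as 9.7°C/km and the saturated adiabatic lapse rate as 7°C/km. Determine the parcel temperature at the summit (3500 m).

0.13°C

800 → 2900 m (dry, 9.7°C/km): ΔT = -9.7 × 2.1 = -20.37°C → T = 4.33°C
2900 → 3500 m (saturated, 7°C/km): ΔT = -7 × 0.6 = -4.2°C → T = 0.13°C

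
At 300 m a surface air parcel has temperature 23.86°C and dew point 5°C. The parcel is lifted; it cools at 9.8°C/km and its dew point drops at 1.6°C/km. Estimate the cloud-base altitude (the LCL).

2600 m

T and T_d converge at 9.8 − 1.6 = 8.2°C per km
Height above start = (23.86 − 5) / 8.2 = 2.3 km
LCL altitude = 300 m + 2300 m = 2600 m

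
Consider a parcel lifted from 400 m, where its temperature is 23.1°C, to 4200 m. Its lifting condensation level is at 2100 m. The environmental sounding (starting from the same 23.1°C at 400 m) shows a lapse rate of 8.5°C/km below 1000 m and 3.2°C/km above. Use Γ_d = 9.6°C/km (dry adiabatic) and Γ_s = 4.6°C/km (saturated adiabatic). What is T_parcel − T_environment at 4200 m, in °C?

Parcel:
  From 400 m to 2100 m (dry): cools by 9.6 × 1.7 = 16.32°C, giving 6.78°C.
  From 2100 m to 4200 m (saturated): cools by 4.6 × 2.1 = 9.66°C, giving -2.88°C.
Environment:
  From 400 m to 1000 m (environment, lower layer): cools by 8.5 × 0.6 = 5.1°C, giving 18°C.
  From 1000 m to 4200 m (environment, upper layer): cools by 3.2 × 3.2 = 10.24°C, giving 7.76°C.
T_parcel − T_env = -2.88 − 7.76 = -10.64°C

-10.64°C (parcel cooler than environment)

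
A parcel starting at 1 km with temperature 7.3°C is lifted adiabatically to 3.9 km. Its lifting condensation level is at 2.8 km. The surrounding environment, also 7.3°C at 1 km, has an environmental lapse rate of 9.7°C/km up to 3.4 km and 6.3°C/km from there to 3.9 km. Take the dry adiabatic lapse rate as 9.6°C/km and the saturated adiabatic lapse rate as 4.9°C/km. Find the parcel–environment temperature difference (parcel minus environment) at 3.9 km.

Parcel:
  Dry to 2800 m: -9.6 × 1.8 km = -17.28°C, so T = -9.98°C.
  Saturated to 3900 m: -4.9 × 1.1 km = -5.39°C, so T = -15.37°C.
Environment:
  Environment, lower layer to 3400 m: -9.7 × 2.4 km = -23.28°C, so T = -15.98°C.
  Environment, upper layer to 3900 m: -6.3 × 0.5 km = -3.15°C, so T = -19.13°C.
T_parcel − T_env = -15.37 − (-19.13) = +3.76°C

+3.76°C (parcel warmer than environment)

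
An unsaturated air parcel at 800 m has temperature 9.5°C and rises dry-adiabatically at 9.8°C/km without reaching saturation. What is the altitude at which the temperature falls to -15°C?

3300 m

Height above start = (9.5 − (-15)) / 9.8 = 2.5 km
Altitude = 800 m + 2500 m = 3300 m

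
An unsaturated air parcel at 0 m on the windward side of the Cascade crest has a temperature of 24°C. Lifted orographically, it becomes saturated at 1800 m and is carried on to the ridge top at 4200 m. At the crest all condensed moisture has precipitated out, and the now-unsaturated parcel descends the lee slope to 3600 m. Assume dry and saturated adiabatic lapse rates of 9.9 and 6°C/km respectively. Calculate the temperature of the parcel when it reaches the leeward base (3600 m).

Dry to 1800 m: -9.9 × 1.8 km = -17.82°C, so T = 6.18°C.
Saturated to 4200 m: -6 × 2.4 km = -14.4°C, so T = -8.22°C.
Dry descent to 3600 m: +9.9 × 0.6 km = +5.94°C, so T = -2.28°C.

-2.28°C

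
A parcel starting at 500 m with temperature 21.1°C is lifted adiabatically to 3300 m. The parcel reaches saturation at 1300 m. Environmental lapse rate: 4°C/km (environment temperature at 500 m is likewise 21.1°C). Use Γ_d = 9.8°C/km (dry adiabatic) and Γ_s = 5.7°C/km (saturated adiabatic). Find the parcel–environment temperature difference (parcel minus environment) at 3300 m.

-8.04°C (parcel cooler than environment)

Parcel:
  500 → 1300 m (dry, 9.8°C/km): ΔT = -9.8 × 0.8 = -7.84°C → T = 13.26°C
  1300 → 3300 m (saturated, 5.7°C/km): ΔT = -5.7 × 2 = -11.4°C → T = 1.86°C
Environment:
  500 → 3300 m (environment, 4°C/km): ΔT = -4 × 2.8 = -11.2°C → T = 9.9°C
T_parcel − T_env = 1.86 − 9.9 = -8.04°C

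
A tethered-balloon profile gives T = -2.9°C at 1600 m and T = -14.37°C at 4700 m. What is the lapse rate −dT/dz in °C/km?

Γ = −ΔT/Δz = (-2.9 − (-14.37)) / (4700 − 1600) m
  = 11.47°C / 3.1 km = 3.7°C/km

3.7°C/km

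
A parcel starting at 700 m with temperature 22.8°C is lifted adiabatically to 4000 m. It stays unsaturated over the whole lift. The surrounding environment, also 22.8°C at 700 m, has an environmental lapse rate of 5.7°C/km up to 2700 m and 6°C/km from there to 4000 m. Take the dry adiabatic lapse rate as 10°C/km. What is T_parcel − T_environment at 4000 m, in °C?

Parcel:
  700–4000 m, dry: Δz = 3.3 km ⇒ ΔT = -33°C; T = -10.2°C
Environment:
  700–2700 m, environment, lower layer: Δz = 2 km ⇒ ΔT = -11.4°C; T = 11.4°C
  2700–4000 m, environment, upper layer: Δz = 1.3 km ⇒ ΔT = -7.8°C; T = 3.6°C
T_parcel − T_env = -10.2 − 3.6 = -13.8°C

-13.8°C (parcel cooler than environment)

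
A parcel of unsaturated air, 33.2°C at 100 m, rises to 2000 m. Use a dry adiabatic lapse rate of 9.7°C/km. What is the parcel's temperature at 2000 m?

100–2000 m, dry adiabatic: Δz = 1.9 km ⇒ ΔT = -18.43°C; T = 14.77°C

14.77°C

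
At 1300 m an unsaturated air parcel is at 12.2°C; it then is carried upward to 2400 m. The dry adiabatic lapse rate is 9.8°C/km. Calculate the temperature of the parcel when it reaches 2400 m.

1.42°C

From 1300 m to 2400 m (dry adiabatic): cools by 9.8 × 1.1 = 10.78°C, giving 1.42°C.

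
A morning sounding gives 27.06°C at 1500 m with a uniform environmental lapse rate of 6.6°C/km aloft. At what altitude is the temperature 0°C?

5600 m

Height above start = (27.06 − 0) / 6.6 = 4.1 km
Altitude = 1500 m + 4100 m = 5600 m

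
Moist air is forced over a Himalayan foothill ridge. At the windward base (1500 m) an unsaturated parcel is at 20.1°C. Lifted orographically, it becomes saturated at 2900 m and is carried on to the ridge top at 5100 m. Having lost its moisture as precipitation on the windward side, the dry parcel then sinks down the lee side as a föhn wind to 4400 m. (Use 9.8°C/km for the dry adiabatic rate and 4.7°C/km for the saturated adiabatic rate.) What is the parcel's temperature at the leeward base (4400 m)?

From 1500 m to 2900 m (dry): cools by 9.8 × 1.4 = 13.72°C, giving 6.38°C.
From 2900 m to 5100 m (saturated): cools by 4.7 × 2.2 = 10.34°C, giving -3.96°C.
From 5100 m to 4400 m (dry descent): warms by 9.8 × 0.7 = 6.86°C, giving 2.9°C.

2.9°C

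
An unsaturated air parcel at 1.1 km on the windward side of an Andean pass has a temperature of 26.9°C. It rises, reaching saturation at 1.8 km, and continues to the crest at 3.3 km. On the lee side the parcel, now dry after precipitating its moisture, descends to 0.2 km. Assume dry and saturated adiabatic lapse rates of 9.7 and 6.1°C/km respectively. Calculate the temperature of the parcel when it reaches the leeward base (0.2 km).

41.03°C

Dry to 1800 m: -9.7 × 0.7 km = -6.79°C, so T = 20.11°C.
Saturated to 3300 m: -6.1 × 1.5 km = -9.15°C, so T = 10.96°C.
Dry descent to 200 m: +9.7 × 3.1 km = +30.07°C, so T = 41.03°C.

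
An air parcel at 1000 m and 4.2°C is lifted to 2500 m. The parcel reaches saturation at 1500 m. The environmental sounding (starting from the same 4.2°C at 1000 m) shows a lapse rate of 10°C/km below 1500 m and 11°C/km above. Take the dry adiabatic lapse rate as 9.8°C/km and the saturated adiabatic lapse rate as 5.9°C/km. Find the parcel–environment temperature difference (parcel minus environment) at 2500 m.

+5.2°C (parcel warmer than environment)

Parcel:
  1000–1500 m, dry: Δz = 0.5 km ⇒ ΔT = -4.9°C; T = -0.7°C
  1500–2500 m, saturated: Δz = 1 km ⇒ ΔT = -5.9°C; T = -6.6°C
Environment:
  1000–1500 m, environment, lower layer: Δz = 0.5 km ⇒ ΔT = -5°C; T = -0.8°C
  1500–2500 m, environment, upper layer: Δz = 1 km ⇒ ΔT = -11°C; T = -11.8°C
T_parcel − T_env = -6.6 − (-11.8) = +5.2°C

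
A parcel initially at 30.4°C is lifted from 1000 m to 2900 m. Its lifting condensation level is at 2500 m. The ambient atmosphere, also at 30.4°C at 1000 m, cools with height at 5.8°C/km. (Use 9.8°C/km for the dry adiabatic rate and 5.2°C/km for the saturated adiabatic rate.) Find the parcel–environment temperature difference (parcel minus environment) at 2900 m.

Parcel:
  Dry to 2500 m: -9.8 × 1.5 km = -14.7°C, so T = 15.7°C.
  Saturated to 2900 m: -5.2 × 0.4 km = -2.08°C, so T = 13.62°C.
Environment:
  Environment to 2900 m: -5.8 × 1.9 km = -11.02°C, so T = 19.38°C.
T_parcel − T_env = 13.62 − 19.38 = -5.76°C

-5.76°C (parcel cooler than environment)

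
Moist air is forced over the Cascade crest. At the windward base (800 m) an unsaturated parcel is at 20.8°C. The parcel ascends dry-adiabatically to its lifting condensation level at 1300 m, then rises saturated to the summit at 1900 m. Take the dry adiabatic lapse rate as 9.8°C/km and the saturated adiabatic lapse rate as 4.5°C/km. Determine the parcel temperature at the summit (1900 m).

13.2°C

800–1300 m, dry: Δz = 0.5 km ⇒ ΔT = -4.9°C; T = 15.9°C
1300–1900 m, saturated: Δz = 0.6 km ⇒ ΔT = -2.7°C; T = 13.2°C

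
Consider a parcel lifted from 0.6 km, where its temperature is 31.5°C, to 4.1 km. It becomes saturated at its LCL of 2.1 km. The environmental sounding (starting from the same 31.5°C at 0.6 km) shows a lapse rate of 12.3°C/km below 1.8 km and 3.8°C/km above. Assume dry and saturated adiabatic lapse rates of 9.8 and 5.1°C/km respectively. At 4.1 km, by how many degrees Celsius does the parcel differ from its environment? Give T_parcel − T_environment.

-1.4°C (parcel cooler than environment)

Parcel:
  600–2100 m, dry: Δz = 1.5 km ⇒ ΔT = -14.7°C; T = 16.8°C
  2100–4100 m, saturated: Δz = 2 km ⇒ ΔT = -10.2°C; T = 6.6°C
Environment:
  600–1800 m, environment, lower layer: Δz = 1.2 km ⇒ ΔT = -14.76°C; T = 16.74°C
  1800–4100 m, environment, upper layer: Δz = 2.3 km ⇒ ΔT = -8.74°C; T = 8°C
T_parcel − T_env = 6.6 − 8 = -1.4°C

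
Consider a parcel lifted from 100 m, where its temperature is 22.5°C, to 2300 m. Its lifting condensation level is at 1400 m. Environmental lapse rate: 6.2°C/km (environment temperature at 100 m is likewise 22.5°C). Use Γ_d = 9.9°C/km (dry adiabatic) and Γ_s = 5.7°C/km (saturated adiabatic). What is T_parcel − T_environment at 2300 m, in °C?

-4.36°C (parcel cooler than environment)

Parcel:
  100–1400 m, dry: Δz = 1.3 km ⇒ ΔT = -12.87°C; T = 9.63°C
  1400–2300 m, saturated: Δz = 0.9 km ⇒ ΔT = -5.13°C; T = 4.5°C
Environment:
  100–2300 m, environment: Δz = 2.2 km ⇒ ΔT = -13.64°C; T = 8.86°C
T_parcel − T_env = 4.5 − 8.86 = -4.36°C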